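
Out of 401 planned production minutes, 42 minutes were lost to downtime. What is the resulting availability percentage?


Formula: Availability = (Planned Time - Downtime) / Planned Time * 100
Uptime = 401 - 42 = 359 min
Availability = 359 / 401 * 100 = 89.5%

89.5%


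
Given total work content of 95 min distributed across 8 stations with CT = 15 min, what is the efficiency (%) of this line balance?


Formula: Efficiency = Sum of Task Times / (N_stations * CT) * 100
Total station capacity = 8 stations * 15 min = 120 min
Efficiency = 95 / 120 * 100 = 79.2%

79.2%


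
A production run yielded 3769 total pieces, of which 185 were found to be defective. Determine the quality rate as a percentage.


Formula: Quality Rate = Good Pieces / Total Pieces * 100
Good pieces = 3769 - 185 = 3584
QR = 3584 / 3769 * 100 = 95.1%

95.1%


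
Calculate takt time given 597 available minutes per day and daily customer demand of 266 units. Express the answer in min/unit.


Formula: Takt Time = Available Production Time / Customer Demand
Takt = 597 min/day / 266 units/day
Takt = 2.24 min/unit

2.24 min/unit


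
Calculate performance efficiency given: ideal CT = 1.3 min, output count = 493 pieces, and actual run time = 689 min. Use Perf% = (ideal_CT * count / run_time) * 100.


Formula: Performance = (Ideal CT * Total Count) / Run Time * 100
Ideal output time = 1.3 * 493 = 640.9 min
Performance = 640.9 / 689 * 100 = 93.0%

93.0%


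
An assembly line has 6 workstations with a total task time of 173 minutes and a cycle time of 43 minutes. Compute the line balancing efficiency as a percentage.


Formula: Efficiency = Sum of Task Times / (N_stations * CT) * 100
Total station capacity = 6 stations * 43 min = 258 min
Efficiency = 173 / 258 * 100 = 67.1%

67.1%


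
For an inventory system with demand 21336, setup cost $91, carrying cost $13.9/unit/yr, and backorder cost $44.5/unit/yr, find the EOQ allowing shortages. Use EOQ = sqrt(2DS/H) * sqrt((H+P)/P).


Formula: EOQ* = sqrt(2DS/H) * sqrt((H+P)/P)
Base EOQ = sqrt(2*21336*91/13.9) = 528.55 units
Correction = sqrt((13.9+44.5)/44.5) = 1.14558
EOQ* = 528.55 * 1.14558 = 605.5 units

605.5 units


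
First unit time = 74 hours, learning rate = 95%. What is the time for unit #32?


Formula: T_n = T_1 * (learning_rate)^(log2(n)) where learning_rate = rate/100
Doublings = log2(32) = 5
T_n = 74 * 0.95^5
T_n = 74 * 0.7738 = 57.3 hours

57.3 hours


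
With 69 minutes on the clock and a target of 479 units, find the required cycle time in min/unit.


Formula: CT = Available Time / Number of Units
CT = 69 min / 479 units
CT = 0.14 min/unit

0.14 min/unit


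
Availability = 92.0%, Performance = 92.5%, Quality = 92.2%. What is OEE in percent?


Formula: OEE = Availability * Performance * Quality / 10000
A * P = 92.0% * 92.5% / 100 = 85.1%
OEE = 85.1% * 92.2% / 100 = 78.5%

78.5%


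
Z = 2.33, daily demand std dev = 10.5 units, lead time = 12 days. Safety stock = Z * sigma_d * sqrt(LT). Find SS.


Formula: SS = z * sigma_d * sqrt(LT)
sqrt(LT) = sqrt(12) = 3.4641
SS = 2.33 * 10.5 * 3.4641
SS = 84.7 units

84.7 units


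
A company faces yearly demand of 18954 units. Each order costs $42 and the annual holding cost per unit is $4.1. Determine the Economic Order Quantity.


Formula: EOQ = sqrt(2 * D * S / H)
Numerator: 2 * 18954 * 42 = 1592136
2DS/H = 1592136 / 4.1 = 388325.9
EOQ = sqrt(388325.9) = 623.2 units

623.2 units


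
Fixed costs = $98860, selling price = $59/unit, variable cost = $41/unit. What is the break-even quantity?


Formula: BEQ = Fixed Costs / (Price - Variable Cost)
Contribution margin = $59 - $41 = $18/unit
BEQ = ceil($98860 / $18/unit) = ceil(5492.22) = 5493 units

5493 units


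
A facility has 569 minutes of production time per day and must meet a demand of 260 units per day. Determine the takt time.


Formula: Takt Time = Available Production Time / Customer Demand
Takt = 569 min/day / 260 units/day
Takt = 2.19 min/unit

2.19 min/unit


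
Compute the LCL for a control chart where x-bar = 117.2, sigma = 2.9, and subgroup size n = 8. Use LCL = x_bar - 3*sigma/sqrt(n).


LCL = 117.2 - 3 * 2.9 / sqrt(8)

114.12


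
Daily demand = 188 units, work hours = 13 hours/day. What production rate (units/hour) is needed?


Formula: Production Rate = Daily Demand / Available Hours
Rate = 188 units/day / 13 hours/day
Rate = 14.5 units/hour

14.5 units/hour


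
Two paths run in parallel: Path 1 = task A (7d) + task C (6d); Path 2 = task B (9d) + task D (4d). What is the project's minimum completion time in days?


Path 1 = 7 + 6 = 13 days
Path 2 = 9 + 4 = 13 days
Duration = max(13, 13) = 13 days

13 days


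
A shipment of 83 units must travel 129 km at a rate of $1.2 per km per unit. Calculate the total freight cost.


TC = dist * cost * units = 129 * 1.2 * 83 = $12848.40

$12848.40


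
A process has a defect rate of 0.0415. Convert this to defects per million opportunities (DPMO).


DPMO = defect_rate * 1000000 = 0.0415 * 1000000

41500


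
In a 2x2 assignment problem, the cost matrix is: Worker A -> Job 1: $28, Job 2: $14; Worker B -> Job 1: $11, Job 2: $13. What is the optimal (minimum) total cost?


Option 1: A->1 + B->2 = $28 + $13 = $41
Option 2: A->2 + B->1 = $14 + $11 = $25
Min cost = min($41, $25) = $25

$25


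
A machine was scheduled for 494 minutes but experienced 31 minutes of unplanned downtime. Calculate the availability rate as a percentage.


Formula: Availability = (Planned Time - Downtime) / Planned Time * 100
Uptime = 494 - 31 = 463 min
Availability = 463 / 494 * 100 = 93.7%

93.7%


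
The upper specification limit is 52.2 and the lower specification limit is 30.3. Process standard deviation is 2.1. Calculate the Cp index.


Cp = (52.2 - 30.3) / (6 * 2.1)

1.74


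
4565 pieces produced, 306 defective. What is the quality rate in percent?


Formula: Quality Rate = Good Pieces / Total Pieces * 100
Good pieces = 4565 - 306 = 4259
QR = 4259 / 4565 * 100 = 93.3%

93.3%


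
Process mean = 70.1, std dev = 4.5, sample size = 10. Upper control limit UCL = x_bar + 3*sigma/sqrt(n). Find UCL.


UCL = 70.1 + 3 * 4.5 / sqrt(10)

74.37


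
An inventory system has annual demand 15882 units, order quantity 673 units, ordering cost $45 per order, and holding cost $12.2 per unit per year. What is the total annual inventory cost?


TC = 15882/673 * 45 + 673/2 * 12.2

$5167.25


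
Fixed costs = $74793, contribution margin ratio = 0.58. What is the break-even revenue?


Formula: BER = Fixed Costs / Contribution Margin Ratio
BER = $74793 / 0.58
BER = $128953.45 (to the nearest cent)

$128953.45


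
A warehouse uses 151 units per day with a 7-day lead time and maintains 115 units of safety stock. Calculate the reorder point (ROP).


Formula: ROP = (Daily Demand * Lead Time) + Safety Stock
Demand during lead time = 151 * 7 = 1057 units
ROP = 1057 + 115 = 1172 units

1172 units


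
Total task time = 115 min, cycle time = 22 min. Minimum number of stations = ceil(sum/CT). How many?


Formula: N_min = ceil(Sum of Task Times / Cycle Time)
N_min = ceil(115 min / 22 min) = ceil(5.2273)
N_min = 6 stations

6


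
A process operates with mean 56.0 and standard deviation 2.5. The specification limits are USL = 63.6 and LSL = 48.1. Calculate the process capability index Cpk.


Cpu = (63.6 - 56.0) / (3 * 2.5) = 1.01
Cpl = (56.0 - 48.1) / (3 * 2.5) = 1.05
Cpk = min(1.01, 1.05) = 1.01

1.01


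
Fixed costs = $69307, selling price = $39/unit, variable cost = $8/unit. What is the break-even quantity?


Formula: BEQ = Fixed Costs / (Price - Variable Cost)
Contribution margin = $39 - $8 = $31/unit
BEQ = ceil($69307 / $31/unit) = ceil(2235.71) = 2236 units

2236 units


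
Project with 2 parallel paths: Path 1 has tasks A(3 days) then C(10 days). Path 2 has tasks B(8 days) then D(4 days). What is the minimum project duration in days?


Path 1 = 3 + 10 = 13 days
Path 2 = 8 + 4 = 12 days
Duration = max(13, 12) = 13 days

13 days


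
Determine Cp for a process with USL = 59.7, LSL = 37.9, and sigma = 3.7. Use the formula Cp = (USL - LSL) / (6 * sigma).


Cp = (59.7 - 37.9) / (6 * 3.7)

0.98


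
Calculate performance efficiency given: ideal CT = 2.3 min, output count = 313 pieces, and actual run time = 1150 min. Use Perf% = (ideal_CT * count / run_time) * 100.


Formula: Performance = (Ideal CT * Total Count) / Run Time * 100
Ideal output time = 2.3 * 313 = 719.9 min
Performance = 719.9 / 1150 * 100 = 62.6%

62.6%


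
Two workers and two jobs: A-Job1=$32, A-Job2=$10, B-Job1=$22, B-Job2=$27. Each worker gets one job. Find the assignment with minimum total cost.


Option 1: A->1 + B->2 = $32 + $27 = $59
Option 2: A->2 + B->1 = $10 + $22 = $32
Min cost = min($59, $32) = $32

$32


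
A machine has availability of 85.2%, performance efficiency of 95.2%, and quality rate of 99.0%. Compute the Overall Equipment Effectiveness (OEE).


Formula: OEE = Availability * Performance * Quality / 10000
A * P = 85.2% * 95.2% / 100 = 81.11%
OEE = 81.11% * 99.0% / 100 = 80.3%

80.3%


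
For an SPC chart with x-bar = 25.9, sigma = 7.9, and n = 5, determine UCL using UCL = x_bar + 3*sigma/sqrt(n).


UCL = 25.9 + 3 * 7.9 / sqrt(5)

36.5


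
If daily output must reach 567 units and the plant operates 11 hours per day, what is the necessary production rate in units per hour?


Formula: Production Rate = Daily Demand / Available Hours
Rate = 567 units/day / 11 hours/day
Rate = 51.5 units/hour

51.5 units/hour


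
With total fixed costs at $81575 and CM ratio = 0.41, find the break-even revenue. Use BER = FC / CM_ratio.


Formula: BER = Fixed Costs / Contribution Margin Ratio
BER = $81575 / 0.41
BER = $198963.41 (to the nearest cent)

$198963.41


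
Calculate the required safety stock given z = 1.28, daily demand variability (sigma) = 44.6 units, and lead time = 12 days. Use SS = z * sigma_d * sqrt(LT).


Formula: SS = z * sigma_d * sqrt(LT)
sqrt(LT) = sqrt(12) = 3.4641
SS = 1.28 * 44.6 * 3.4641
SS = 197.8 units

197.8 units


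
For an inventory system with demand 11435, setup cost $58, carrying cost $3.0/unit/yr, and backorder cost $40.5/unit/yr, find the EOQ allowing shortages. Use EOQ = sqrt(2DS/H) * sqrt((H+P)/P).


Formula: EOQ* = sqrt(2DS/H) * sqrt((H+P)/P)
Base EOQ = sqrt(2*11435*58/3.0) = 664.95 units
Correction = sqrt((3.0+40.5)/40.5) = 1.03638
EOQ* = 664.95 * 1.03638 = 689.1 units

689.1 units


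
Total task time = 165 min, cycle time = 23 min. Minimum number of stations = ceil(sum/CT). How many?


Formula: N_min = ceil(Sum of Task Times / Cycle Time)
N_min = ceil(165 min / 23 min) = ceil(7.1739)
N_min = 8 stations

8


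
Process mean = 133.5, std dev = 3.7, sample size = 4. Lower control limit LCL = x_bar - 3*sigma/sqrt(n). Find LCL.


LCL = 133.5 - 3 * 3.7 / sqrt(4)

127.95


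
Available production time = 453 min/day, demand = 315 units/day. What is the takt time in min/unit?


Formula: Takt Time = Available Production Time / Customer Demand
Takt = 453 min/day / 315 units/day
Takt = 1.44 min/unit

1.44 min/unit


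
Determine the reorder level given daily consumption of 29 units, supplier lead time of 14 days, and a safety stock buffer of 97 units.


Formula: ROP = (Daily Demand * Lead Time) + Safety Stock
Demand during lead time = 29 * 14 = 406 units
ROP = 406 + 97 = 503 units

503 units


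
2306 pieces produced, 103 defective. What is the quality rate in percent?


Formula: Quality Rate = Good Pieces / Total Pieces * 100
Good pieces = 2306 - 103 = 2203
QR = 2203 / 2306 * 100 = 95.5%

95.5%


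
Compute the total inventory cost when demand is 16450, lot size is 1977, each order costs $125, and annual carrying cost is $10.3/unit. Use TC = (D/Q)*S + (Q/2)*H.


TC = 16450/1977 * 125 + 1977/2 * 10.3

$11221.64


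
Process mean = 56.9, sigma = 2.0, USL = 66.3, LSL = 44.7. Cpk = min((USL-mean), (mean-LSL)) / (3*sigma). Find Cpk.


Cpu = (66.3 - 56.9) / (3 * 2.0) = 1.57
Cpl = (56.9 - 44.7) / (3 * 2.0) = 2.03
Cpk = min(1.57, 2.03) = 1.57

1.57


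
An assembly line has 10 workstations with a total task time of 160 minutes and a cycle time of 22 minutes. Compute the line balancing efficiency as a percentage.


Formula: Efficiency = Sum of Task Times / (N_stations * CT) * 100
Total station capacity = 10 stations * 22 min = 220 min
Efficiency = 160 / 220 * 100 = 72.7%

72.7%


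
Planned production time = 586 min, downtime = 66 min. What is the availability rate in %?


Formula: Availability = (Planned Time - Downtime) / Planned Time * 100
Uptime = 586 - 66 = 520 min
Availability = 520 / 586 * 100 = 88.7%

88.7%


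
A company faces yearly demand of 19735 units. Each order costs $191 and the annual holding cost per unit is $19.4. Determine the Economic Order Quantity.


Formula: EOQ = sqrt(2 * D * S / H)
Numerator: 2 * 19735 * 191 = 7538770
2DS/H = 7538770 / 19.4 = 388596.4
EOQ = sqrt(388596.4) = 623.4 units

623.4 units


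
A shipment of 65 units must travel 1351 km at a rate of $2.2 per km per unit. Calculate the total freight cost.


TC = dist * cost * units = 1351 * 2.2 * 65 = $193193.00

$193193.00


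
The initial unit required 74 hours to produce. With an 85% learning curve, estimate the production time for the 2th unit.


Formula: T_n = T_1 * (learning_rate)^(log2(n)) where learning_rate = rate/100
Doublings = log2(2) = 1
T_n = 74 * 0.85^1
T_n = 74 * 0.85 = 62.9 hours

62.9 hours


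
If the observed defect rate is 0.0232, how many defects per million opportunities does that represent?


DPMO = defect_rate * 1000000 = 0.0232 * 1000000

23200


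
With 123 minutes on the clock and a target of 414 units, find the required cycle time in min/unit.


Formula: CT = Available Time / Number of Units
CT = 123 min / 414 units
CT = 0.3 min/unit

0.3 min/unit


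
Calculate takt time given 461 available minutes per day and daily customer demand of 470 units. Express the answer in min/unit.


Formula: Takt Time = Available Production Time / Customer Demand
Takt = 461 min/day / 470 units/day
Takt = 0.98 min/unit

0.98 min/unit


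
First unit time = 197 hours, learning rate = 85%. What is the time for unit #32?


Formula: T_n = T_1 * (learning_rate)^(log2(n)) where learning_rate = rate/100
Doublings = log2(32) = 5
T_n = 197 * 0.85^5
T_n = 197 * 0.4437 = 87.4 hours

87.4 hours


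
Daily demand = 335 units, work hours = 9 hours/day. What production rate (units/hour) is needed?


Formula: Production Rate = Daily Demand / Available Hours
Rate = 335 units/day / 9 hours/day
Rate = 37.2 units/hour

37.2 units/hour


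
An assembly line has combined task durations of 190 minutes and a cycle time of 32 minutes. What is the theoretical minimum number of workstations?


Formula: N_min = ceil(Sum of Task Times / Cycle Time)
N_min = ceil(190 min / 32 min) = ceil(5.9375)
N_min = 6 stations

6


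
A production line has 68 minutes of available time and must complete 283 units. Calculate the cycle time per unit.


Formula: CT = Available Time / Number of Units
CT = 68 min / 283 units
CT = 0.24 min/unit

0.24 min/unit


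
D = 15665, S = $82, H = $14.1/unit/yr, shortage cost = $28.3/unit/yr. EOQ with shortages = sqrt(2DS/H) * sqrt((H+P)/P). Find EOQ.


Formula: EOQ* = sqrt(2DS/H) * sqrt((H+P)/P)
Base EOQ = sqrt(2*15665*82/14.1) = 426.85 units
Correction = sqrt((14.1+28.3)/28.3) = 1.22402
EOQ* = 426.85 * 1.22402 = 522.5 units

522.5 units


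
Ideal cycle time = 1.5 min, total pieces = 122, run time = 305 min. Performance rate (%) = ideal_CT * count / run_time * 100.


Formula: Performance = (Ideal CT * Total Count) / Run Time * 100
Ideal output time = 1.5 * 122 = 183.0 min
Performance = 183.0 / 305 * 100 = 60.0%

60.0%


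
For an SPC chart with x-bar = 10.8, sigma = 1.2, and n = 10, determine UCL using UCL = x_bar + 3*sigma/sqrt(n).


UCL = 10.8 + 3 * 1.2 / sqrt(10)

11.94


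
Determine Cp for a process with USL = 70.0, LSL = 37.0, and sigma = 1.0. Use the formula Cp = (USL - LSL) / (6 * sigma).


Cp = (70.0 - 37.0) / (6 * 1.0)

5.5


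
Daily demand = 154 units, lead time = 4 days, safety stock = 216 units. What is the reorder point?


Formula: ROP = (Daily Demand * Lead Time) + Safety Stock
Demand during lead time = 154 * 4 = 616 units
ROP = 616 + 216 = 832 units

832 units


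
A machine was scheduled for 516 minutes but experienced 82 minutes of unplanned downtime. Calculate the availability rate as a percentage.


Formula: Availability = (Planned Time - Downtime) / Planned Time * 100
Uptime = 516 - 82 = 434 min
Availability = 434 / 516 * 100 = 84.1%

84.1%


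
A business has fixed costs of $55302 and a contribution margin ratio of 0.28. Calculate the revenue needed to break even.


Formula: BER = Fixed Costs / Contribution Margin Ratio
BER = $55302 / 0.28
BER = $197507.14 (to the nearest cent)

$197507.14


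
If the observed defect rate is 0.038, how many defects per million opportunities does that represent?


DPMO = defect_rate * 1000000 = 0.038 * 1000000

38000


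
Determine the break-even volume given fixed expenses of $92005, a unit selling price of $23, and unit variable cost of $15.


Formula: BEQ = Fixed Costs / (Price - Variable Cost)
Contribution margin = $23 - $15 = $8/unit
BEQ = ceil($92005 / $8/unit) = ceil(11500.62) = 11501 units

11501 units


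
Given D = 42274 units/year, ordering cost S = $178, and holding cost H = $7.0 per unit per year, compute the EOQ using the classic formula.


Formula: EOQ = sqrt(2 * D * S / H)
Numerator: 2 * 42274 * 178 = 15049544
2DS/H = 15049544 / 7.0 = 2149934.9
EOQ = sqrt(2149934.9) = 1466.3 units

1466.3 units


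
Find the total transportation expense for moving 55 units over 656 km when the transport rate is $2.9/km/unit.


TC = dist * cost * units = 656 * 2.9 * 55 = $104632.00

$104632.00


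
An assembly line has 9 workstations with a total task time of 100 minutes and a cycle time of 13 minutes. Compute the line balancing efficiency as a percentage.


Formula: Efficiency = Sum of Task Times / (N_stations * CT) * 100
Total station capacity = 9 stations * 13 min = 117 min
Efficiency = 100 / 117 * 100 = 85.5%

85.5%


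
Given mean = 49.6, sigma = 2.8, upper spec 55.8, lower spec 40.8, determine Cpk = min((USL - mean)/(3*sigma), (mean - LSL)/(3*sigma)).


Cpu = (55.8 - 49.6) / (3 * 2.8) = 0.74
Cpl = (49.6 - 40.8) / (3 * 2.8) = 1.05
Cpk = min(0.74, 1.05) = 0.74

0.74


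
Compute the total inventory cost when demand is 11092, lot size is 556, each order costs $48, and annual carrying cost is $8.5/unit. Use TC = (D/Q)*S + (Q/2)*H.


TC = 11092/556 * 48 + 556/2 * 8.5

$3320.58


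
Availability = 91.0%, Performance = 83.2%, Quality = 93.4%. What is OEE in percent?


Formula: OEE = Availability * Performance * Quality / 10000
A * P = 91.0% * 83.2% / 100 = 75.71%
OEE = 75.71% * 93.4% / 100 = 70.7%

70.7%


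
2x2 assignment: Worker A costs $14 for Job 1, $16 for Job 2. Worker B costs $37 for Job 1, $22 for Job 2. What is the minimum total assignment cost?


Option 1: A->1 + B->2 = $14 + $22 = $36
Option 2: A->2 + B->1 = $16 + $37 = $53
Min cost = min($36, $53) = $36

$36


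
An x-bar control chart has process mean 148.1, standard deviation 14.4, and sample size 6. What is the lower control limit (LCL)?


LCL = 148.1 - 3 * 14.4 / sqrt(6)

130.46


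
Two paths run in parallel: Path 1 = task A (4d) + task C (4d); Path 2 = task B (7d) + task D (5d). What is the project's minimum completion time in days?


Path 1 = 4 + 4 = 8 days
Path 2 = 7 + 5 = 12 days
Duration = max(8, 12) = 12 days

12 days


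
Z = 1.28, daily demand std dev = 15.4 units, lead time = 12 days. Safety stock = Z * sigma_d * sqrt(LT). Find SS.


Formula: SS = z * sigma_d * sqrt(LT)
sqrt(LT) = sqrt(12) = 3.4641
SS = 1.28 * 15.4 * 3.4641
SS = 68.3 units

68.3 units


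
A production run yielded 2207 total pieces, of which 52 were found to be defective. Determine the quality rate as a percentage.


Formula: Quality Rate = Good Pieces / Total Pieces * 100
Good pieces = 2207 - 52 = 2155
QR = 2155 / 2207 * 100 = 97.6%

97.6%


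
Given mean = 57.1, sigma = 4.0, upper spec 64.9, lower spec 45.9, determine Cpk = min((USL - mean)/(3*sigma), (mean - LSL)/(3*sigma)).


Cpu = (64.9 - 57.1) / (3 * 4.0) = 0.65
Cpl = (57.1 - 45.9) / (3 * 4.0) = 0.93
Cpk = min(0.65, 0.93) = 0.65

0.65


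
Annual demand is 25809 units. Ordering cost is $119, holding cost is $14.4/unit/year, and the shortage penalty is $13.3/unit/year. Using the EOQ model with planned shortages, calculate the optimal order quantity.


Formula: EOQ* = sqrt(2DS/H) * sqrt((H+P)/P)
Base EOQ = sqrt(2*25809*119/14.4) = 653.12 units
Correction = sqrt((14.4+13.3)/13.3) = 1.44316
EOQ* = 653.12 * 1.44316 = 942.6 units

942.6 units


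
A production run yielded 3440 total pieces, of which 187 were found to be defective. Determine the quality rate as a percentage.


Formula: Quality Rate = Good Pieces / Total Pieces * 100
Good pieces = 3440 - 187 = 3253
QR = 3253 / 3440 * 100 = 94.6%

94.6%


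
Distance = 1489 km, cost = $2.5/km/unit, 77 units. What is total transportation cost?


TC = dist * cost * units = 1489 * 2.5 * 77 = $286632.50

$286632.50


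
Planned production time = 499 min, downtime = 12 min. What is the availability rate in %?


Formula: Availability = (Planned Time - Downtime) / Planned Time * 100
Uptime = 499 - 12 = 487 min
Availability = 487 / 499 * 100 = 97.6%

97.6%


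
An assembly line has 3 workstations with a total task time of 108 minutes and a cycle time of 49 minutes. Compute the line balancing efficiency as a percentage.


Formula: Efficiency = Sum of Task Times / (N_stations * CT) * 100
Total station capacity = 3 stations * 49 min = 147 min
Efficiency = 108 / 147 * 100 = 73.5%

73.5%


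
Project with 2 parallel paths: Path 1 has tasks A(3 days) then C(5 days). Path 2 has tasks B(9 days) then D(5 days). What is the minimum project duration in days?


Path 1 = 3 + 5 = 8 days
Path 2 = 9 + 5 = 14 days
Duration = max(8, 14) = 14 days

14 days


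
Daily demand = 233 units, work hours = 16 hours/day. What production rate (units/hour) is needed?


Formula: Production Rate = Daily Demand / Available Hours
Rate = 233 units/day / 16 hours/day
Rate = 14.6 units/hour

14.6 units/hour


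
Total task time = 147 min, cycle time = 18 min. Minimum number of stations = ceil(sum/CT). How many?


Formula: N_min = ceil(Sum of Task Times / Cycle Time)
N_min = ceil(147 min / 18 min) = ceil(8.1667)
N_min = 9 stations

9


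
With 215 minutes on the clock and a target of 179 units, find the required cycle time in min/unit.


Formula: CT = Available Time / Number of Units
CT = 215 min / 179 units
CT = 1.2 min/unit

1.2 min/unit


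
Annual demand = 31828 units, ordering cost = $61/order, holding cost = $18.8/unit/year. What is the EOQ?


Formula: EOQ = sqrt(2 * D * S / H)
Numerator: 2 * 31828 * 61 = 3883016
2DS/H = 3883016 / 18.8 = 206543.4
EOQ = sqrt(206543.4) = 454.5 units

454.5 units


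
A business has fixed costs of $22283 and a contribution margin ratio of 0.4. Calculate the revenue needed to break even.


Formula: BER = Fixed Costs / Contribution Margin Ratio
BER = $22283 / 0.4
BER = $55707.50 (to the nearest cent)

$55707.50


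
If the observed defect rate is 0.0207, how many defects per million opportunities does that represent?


DPMO = defect_rate * 1000000 = 0.0207 * 1000000

20700


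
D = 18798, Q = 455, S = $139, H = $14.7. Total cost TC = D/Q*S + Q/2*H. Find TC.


TC = 18798/455 * 139 + 455/2 * 14.7

$9086.94


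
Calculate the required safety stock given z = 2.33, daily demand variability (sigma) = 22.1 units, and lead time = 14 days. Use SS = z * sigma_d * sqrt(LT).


Formula: SS = z * sigma_d * sqrt(LT)
sqrt(LT) = sqrt(14) = 3.7417
SS = 2.33 * 22.1 * 3.7417
SS = 192.7 units

192.7 units


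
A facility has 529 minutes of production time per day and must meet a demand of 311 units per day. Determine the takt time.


Formula: Takt Time = Available Production Time / Customer Demand
Takt = 529 min/day / 311 units/day
Takt = 1.7 min/unit

1.7 min/unit


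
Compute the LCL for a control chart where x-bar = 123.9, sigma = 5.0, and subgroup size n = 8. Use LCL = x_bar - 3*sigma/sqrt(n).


LCL = 123.9 - 3 * 5.0 / sqrt(8)

118.6


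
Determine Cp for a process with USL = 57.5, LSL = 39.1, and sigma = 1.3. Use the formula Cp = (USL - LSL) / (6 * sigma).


Cp = (57.5 - 39.1) / (6 * 1.3)

2.36


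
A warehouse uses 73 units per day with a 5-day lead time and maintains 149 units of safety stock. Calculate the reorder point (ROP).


Formula: ROP = (Daily Demand * Lead Time) + Safety Stock
Demand during lead time = 73 * 5 = 365 units
ROP = 365 + 149 = 514 units

514 units


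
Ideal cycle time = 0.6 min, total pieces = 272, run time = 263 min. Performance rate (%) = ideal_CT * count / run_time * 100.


Formula: Performance = (Ideal CT * Total Count) / Run Time * 100
Ideal output time = 0.6 * 272 = 163.2 min
Performance = 163.2 / 263 * 100 = 62.1%

62.1%


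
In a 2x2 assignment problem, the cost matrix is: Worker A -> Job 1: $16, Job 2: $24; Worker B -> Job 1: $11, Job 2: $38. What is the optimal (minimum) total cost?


Option 1: A->1 + B->2 = $16 + $38 = $54
Option 2: A->2 + B->1 = $24 + $11 = $35
Min cost = min($54, $35) = $35

$35


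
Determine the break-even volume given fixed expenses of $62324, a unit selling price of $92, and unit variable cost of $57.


Formula: BEQ = Fixed Costs / (Price - Variable Cost)
Contribution margin = $92 - $57 = $35/unit
BEQ = ceil($62324 / $35/unit) = ceil(1780.69) = 1781 units

1781 units


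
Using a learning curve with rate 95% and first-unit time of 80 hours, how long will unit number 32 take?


Formula: T_n = T_1 * (learning_rate)^(log2(n)) where learning_rate = rate/100
Doublings = log2(32) = 5
T_n = 80 * 0.95^5
T_n = 80 * 0.7738 = 61.9 hours

61.9 hours


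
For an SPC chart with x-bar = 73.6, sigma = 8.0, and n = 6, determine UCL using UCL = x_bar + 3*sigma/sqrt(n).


UCL = 73.6 + 3 * 8.0 / sqrt(6)

83.4


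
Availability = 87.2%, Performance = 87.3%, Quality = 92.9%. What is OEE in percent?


Formula: OEE = Availability * Performance * Quality / 10000
A * P = 87.2% * 87.3% / 100 = 76.13%
OEE = 76.13% * 92.9% / 100 = 70.7%

70.7%


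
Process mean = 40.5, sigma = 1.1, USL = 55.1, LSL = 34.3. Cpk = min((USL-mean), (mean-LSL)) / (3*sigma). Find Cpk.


Cpu = (55.1 - 40.5) / (3 * 1.1) = 4.42
Cpl = (40.5 - 34.3) / (3 * 1.1) = 1.88
Cpk = min(4.42, 1.88) = 1.88

1.88


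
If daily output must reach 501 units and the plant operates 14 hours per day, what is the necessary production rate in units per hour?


Formula: Production Rate = Daily Demand / Available Hours
Rate = 501 units/day / 14 hours/day
Rate = 35.8 units/hour

35.8 units/hour


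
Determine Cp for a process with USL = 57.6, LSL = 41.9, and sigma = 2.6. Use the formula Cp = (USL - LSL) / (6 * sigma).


Cp = (57.6 - 41.9) / (6 * 2.6)

1.01


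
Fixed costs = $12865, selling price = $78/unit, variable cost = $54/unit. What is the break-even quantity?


Formula: BEQ = Fixed Costs / (Price - Variable Cost)
Contribution margin = $78 - $54 = $24/unit
BEQ = ceil($12865 / $24/unit) = ceil(536.04) = 537 units

537 units


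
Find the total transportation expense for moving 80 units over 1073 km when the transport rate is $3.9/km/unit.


TC = dist * cost * units = 1073 * 3.9 * 80 = $334776.00

$334776.00


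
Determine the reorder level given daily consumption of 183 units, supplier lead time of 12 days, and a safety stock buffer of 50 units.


Formula: ROP = (Daily Demand * Lead Time) + Safety Stock
Demand during lead time = 183 * 12 = 2196 units
ROP = 2196 + 50 = 2246 units

2246 units


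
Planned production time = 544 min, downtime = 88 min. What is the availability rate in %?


Formula: Availability = (Planned Time - Downtime) / Planned Time * 100
Uptime = 544 - 88 = 456 min
Availability = 456 / 544 * 100 = 83.8%

83.8%


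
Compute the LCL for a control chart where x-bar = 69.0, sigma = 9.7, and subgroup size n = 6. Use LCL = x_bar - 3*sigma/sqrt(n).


LCL = 69.0 - 3 * 9.7 / sqrt(6)

57.12


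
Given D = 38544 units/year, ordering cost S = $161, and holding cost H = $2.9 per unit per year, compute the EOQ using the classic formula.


Formula: EOQ = sqrt(2 * D * S / H)
Numerator: 2 * 38544 * 161 = 12411168
2DS/H = 12411168 / 2.9 = 4279713.1
EOQ = sqrt(4279713.1) = 2068.7 units

2068.7 units


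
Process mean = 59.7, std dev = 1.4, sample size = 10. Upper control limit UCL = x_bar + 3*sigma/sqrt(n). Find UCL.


UCL = 59.7 + 3 * 1.4 / sqrt(10)

61.03


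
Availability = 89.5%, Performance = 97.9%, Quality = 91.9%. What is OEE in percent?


Formula: OEE = Availability * Performance * Quality / 10000
A * P = 89.5% * 97.9% / 100 = 87.62%
OEE = 87.62% * 91.9% / 100 = 80.5%

80.5%


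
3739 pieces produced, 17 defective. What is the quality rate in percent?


Formula: Quality Rate = Good Pieces / Total Pieces * 100
Good pieces = 3739 - 17 = 3722
QR = 3722 / 3739 * 100 = 99.5%

99.5%


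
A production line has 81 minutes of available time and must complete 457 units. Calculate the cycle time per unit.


Formula: CT = Available Time / Number of Units
CT = 81 min / 457 units
CT = 0.18 min/unit

0.18 min/unit


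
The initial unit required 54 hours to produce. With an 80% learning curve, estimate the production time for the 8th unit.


Formula: T_n = T_1 * (learning_rate)^(log2(n)) where learning_rate = rate/100
Doublings = log2(8) = 3
T_n = 54 * 0.8^3
T_n = 54 * 0.512 = 27.6 hours

27.6 hours


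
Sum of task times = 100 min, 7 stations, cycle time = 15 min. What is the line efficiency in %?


Formula: Efficiency = Sum of Task Times / (N_stations * CT) * 100
Total station capacity = 7 stations * 15 min = 105 min
Efficiency = 100 / 105 * 100 = 95.2%

95.2%


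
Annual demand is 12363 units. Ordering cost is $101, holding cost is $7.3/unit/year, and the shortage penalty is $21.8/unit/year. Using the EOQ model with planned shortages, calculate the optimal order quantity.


Formula: EOQ* = sqrt(2DS/H) * sqrt((H+P)/P)
Base EOQ = sqrt(2*12363*101/7.3) = 584.89 units
Correction = sqrt((7.3+21.8)/21.8) = 1.15536
EOQ* = 584.89 * 1.15536 = 675.8 units

675.8 units


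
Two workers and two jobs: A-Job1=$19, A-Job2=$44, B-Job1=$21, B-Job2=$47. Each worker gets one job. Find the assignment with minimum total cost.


Option 1: A->1 + B->2 = $19 + $47 = $66
Option 2: A->2 + B->1 = $44 + $21 = $65
Min cost = min($66, $65) = $65

$65


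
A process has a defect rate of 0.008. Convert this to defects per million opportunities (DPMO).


DPMO = defect_rate * 1000000 = 0.008 * 1000000

8000


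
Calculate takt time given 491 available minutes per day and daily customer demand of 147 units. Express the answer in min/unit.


Formula: Takt Time = Available Production Time / Customer Demand
Takt = 491 min/day / 147 units/day
Takt = 3.34 min/unit

3.34 min/unit


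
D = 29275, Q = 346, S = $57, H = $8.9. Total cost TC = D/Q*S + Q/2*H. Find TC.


TC = 29275/346 * 57 + 346/2 * 8.9

$6362.46


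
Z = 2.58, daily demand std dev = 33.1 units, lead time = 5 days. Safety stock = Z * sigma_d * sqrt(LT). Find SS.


Formula: SS = z * sigma_d * sqrt(LT)
sqrt(LT) = sqrt(5) = 2.2361
SS = 2.58 * 33.1 * 2.2361
SS = 191.0 units

191.0 units


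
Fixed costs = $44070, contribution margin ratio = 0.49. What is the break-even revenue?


Formula: BER = Fixed Costs / Contribution Margin Ratio
BER = $44070 / 0.49
BER = $89938.78 (to the nearest cent)

$89938.78


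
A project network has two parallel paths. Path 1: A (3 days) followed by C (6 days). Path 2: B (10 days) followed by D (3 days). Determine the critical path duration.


Path 1 = 3 + 6 = 9 days
Path 2 = 10 + 3 = 13 days
Duration = max(9, 13) = 13 days

13 days


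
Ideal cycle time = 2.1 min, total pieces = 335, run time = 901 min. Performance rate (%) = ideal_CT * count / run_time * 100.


Formula: Performance = (Ideal CT * Total Count) / Run Time * 100
Ideal output time = 2.1 * 335 = 703.5 min
Performance = 703.5 / 901 * 100 = 78.1%

78.1%


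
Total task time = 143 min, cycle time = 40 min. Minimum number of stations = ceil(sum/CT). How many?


Formula: N_min = ceil(Sum of Task Times / Cycle Time)
N_min = ceil(143 min / 40 min) = ceil(3.575)
N_min = 4 stations

4


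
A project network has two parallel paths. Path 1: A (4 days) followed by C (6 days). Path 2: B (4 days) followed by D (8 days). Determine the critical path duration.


Path 1 = 4 + 6 = 10 days
Path 2 = 4 + 8 = 12 days
Duration = max(10, 12) = 12 days

12 days


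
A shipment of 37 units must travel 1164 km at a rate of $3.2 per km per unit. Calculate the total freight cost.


TC = dist * cost * units = 1164 * 3.2 * 37 = $137817.60

$137817.60


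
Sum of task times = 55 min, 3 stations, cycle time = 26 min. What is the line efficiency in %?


Formula: Efficiency = Sum of Task Times / (N_stations * CT) * 100
Total station capacity = 3 stations * 26 min = 78 min
Efficiency = 55 / 78 * 100 = 70.5%

70.5%


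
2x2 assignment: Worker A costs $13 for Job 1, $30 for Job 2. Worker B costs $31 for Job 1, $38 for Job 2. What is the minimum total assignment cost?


Option 1: A->1 + B->2 = $13 + $38 = $51
Option 2: A->2 + B->1 = $30 + $31 = $61
Min cost = min($51, $61) = $51

$51


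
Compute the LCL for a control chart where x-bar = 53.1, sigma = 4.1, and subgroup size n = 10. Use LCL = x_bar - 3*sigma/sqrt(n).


LCL = 53.1 - 3 * 4.1 / sqrt(10)

49.21


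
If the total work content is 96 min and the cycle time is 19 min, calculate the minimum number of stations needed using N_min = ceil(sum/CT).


Formula: N_min = ceil(Sum of Task Times / Cycle Time)
N_min = ceil(96 min / 19 min) = ceil(5.0526)
N_min = 6 stations

6


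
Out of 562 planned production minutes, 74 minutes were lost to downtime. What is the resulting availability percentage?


Formula: Availability = (Planned Time - Downtime) / Planned Time * 100
Uptime = 562 - 74 = 488 min
Availability = 488 / 562 * 100 = 86.8%

86.8%


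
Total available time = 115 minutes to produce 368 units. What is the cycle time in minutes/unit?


Formula: CT = Available Time / Number of Units
CT = 115 min / 368 units
CT = 0.31 min/unit

0.31 min/unit


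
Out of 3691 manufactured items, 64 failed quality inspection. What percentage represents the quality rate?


Formula: Quality Rate = Good Pieces / Total Pieces * 100
Good pieces = 3691 - 64 = 3627
QR = 3627 / 3691 * 100 = 98.3%

98.3%


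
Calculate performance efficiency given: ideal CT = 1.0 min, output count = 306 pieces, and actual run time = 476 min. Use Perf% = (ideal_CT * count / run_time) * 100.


Formula: Performance = (Ideal CT * Total Count) / Run Time * 100
Ideal output time = 1.0 * 306 = 306.0 min
Performance = 306.0 / 476 * 100 = 64.3%

64.3%


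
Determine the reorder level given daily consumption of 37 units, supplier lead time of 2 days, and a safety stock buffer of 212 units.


Formula: ROP = (Daily Demand * Lead Time) + Safety Stock
Demand during lead time = 37 * 2 = 74 units
ROP = 74 + 212 = 286 units

286 units


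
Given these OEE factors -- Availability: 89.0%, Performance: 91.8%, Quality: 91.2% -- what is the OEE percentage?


Formula: OEE = Availability * Performance * Quality / 10000
A * P = 89.0% * 91.8% / 100 = 81.7%
OEE = 81.7% * 91.2% / 100 = 74.5%

74.5%


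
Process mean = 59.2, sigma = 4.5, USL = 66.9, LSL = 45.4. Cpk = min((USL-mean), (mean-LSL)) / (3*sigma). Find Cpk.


Cpu = (66.9 - 59.2) / (3 * 4.5) = 0.57
Cpl = (59.2 - 45.4) / (3 * 4.5) = 1.02
Cpk = min(0.57, 1.02) = 0.57

0.57


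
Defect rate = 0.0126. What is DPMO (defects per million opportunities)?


DPMO = defect_rate * 1000000 = 0.0126 * 1000000

12600


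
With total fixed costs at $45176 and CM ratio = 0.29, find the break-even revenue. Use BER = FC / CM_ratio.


Formula: BER = Fixed Costs / Contribution Margin Ratio
BER = $45176 / 0.29
BER = $155779.31 (to the nearest cent)

$155779.31


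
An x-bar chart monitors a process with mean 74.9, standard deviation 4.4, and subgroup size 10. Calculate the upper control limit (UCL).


UCL = 74.9 + 3 * 4.4 / sqrt(10)

79.07


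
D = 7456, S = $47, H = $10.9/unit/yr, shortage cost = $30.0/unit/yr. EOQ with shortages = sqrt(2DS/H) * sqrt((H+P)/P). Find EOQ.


Formula: EOQ* = sqrt(2DS/H) * sqrt((H+P)/P)
Base EOQ = sqrt(2*7456*47/10.9) = 253.57 units
Correction = sqrt((10.9+30.0)/30.0) = 1.16762
EOQ* = 253.57 * 1.16762 = 296.1 units

296.1 units


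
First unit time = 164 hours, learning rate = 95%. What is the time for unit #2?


Formula: T_n = T_1 * (learning_rate)^(log2(n)) where learning_rate = rate/100
Doublings = log2(2) = 1
T_n = 164 * 0.95^1
T_n = 164 * 0.95 = 155.8 hours

155.8 hours


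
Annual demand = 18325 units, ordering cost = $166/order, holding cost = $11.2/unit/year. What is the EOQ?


Formula: EOQ = sqrt(2 * D * S / H)
Numerator: 2 * 18325 * 166 = 6083900
2DS/H = 6083900 / 11.2 = 543205.4
EOQ = sqrt(543205.4) = 737.0 units

737.0 units


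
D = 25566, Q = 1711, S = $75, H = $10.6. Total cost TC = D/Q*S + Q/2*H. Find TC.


TC = 25566/1711 * 75 + 1711/2 * 10.6

$10188.96


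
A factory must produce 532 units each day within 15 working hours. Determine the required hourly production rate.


Formula: Production Rate = Daily Demand / Available Hours
Rate = 532 units/day / 15 hours/day
Rate = 35.5 units/hour

35.5 units/hour


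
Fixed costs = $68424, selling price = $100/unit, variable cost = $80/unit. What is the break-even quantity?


Formula: BEQ = Fixed Costs / (Price - Variable Cost)
Contribution margin = $100 - $80 = $20/unit
BEQ = ceil($68424 / $20/unit) = ceil(3421.2) = 3422 units

3422 units


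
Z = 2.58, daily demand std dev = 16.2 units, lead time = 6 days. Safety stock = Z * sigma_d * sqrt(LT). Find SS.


Formula: SS = z * sigma_d * sqrt(LT)
sqrt(LT) = sqrt(6) = 2.4495
SS = 2.58 * 16.2 * 2.4495
SS = 102.4 units

102.4 units


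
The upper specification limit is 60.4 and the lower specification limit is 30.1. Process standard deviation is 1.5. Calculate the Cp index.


Cp = (60.4 - 30.1) / (6 * 1.5)

3.37


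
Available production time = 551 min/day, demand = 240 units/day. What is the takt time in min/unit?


Formula: Takt Time = Available Production Time / Customer Demand
Takt = 551 min/day / 240 units/day
Takt = 2.3 min/unit

2.3 min/unit


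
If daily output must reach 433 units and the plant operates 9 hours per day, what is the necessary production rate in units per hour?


Formula: Production Rate = Daily Demand / Available Hours
Rate = 433 units/day / 9 hours/day
Rate = 48.1 units/hour

48.1 units/hour


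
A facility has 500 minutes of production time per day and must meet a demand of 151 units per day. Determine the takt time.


Formula: Takt Time = Available Production Time / Customer Demand
Takt = 500 min/day / 151 units/day
Takt = 3.31 min/unit

3.31 min/unit


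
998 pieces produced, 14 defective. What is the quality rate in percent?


Formula: Quality Rate = Good Pieces / Total Pieces * 100
Good pieces = 998 - 14 = 984
QR = 984 / 998 * 100 = 98.6%

98.6%


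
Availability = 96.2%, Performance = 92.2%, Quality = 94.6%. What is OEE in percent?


Formula: OEE = Availability * Performance * Quality / 10000
A * P = 96.2% * 92.2% / 100 = 88.7%
OEE = 88.7% * 94.6% / 100 = 83.9%

83.9%


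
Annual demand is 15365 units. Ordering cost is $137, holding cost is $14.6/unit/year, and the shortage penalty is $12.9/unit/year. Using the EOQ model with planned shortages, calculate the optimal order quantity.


Formula: EOQ* = sqrt(2DS/H) * sqrt((H+P)/P)
Base EOQ = sqrt(2*15365*137/14.6) = 536.99 units
Correction = sqrt((14.6+12.9)/12.9) = 1.46006
EOQ* = 536.99 * 1.46006 = 784.0 units

784.0 units
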